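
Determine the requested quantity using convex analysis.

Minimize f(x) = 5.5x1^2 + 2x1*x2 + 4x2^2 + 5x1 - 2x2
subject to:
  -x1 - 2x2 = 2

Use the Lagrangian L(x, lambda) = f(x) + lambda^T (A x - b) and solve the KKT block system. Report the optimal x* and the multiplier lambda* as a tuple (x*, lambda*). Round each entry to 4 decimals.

Form the Lagrangian:
  L(x, lambda) = (1/2) x^T Q x + c^T x + lambda^T (A x - b)
Stationarity (grad_x L = 0): Q x + c + A^T lambda = 0.
Primal feasibility: A x = b.

This gives the KKT block system:
  [ Q   A^T ] [ x     ]   [-c ]
  [ A    0  ] [ lambda ] = [ b ]

Solving the linear system:
  x*      = (-0.7273, -0.6364)
  lambda* = (-4.2727)
  f(x*)   = 3.0909

x* = (-0.7273, -0.6364), lambda* = (-4.2727)


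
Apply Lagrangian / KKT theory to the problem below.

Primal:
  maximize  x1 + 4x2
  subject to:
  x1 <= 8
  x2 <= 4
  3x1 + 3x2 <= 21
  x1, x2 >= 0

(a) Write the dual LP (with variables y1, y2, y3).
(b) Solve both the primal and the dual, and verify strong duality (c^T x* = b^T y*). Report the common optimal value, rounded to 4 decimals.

The standard primal-dual pair for 'max c^T x s.t. A x <= b, x >= 0' is:
  Dual:  min b^T y  s.t.  A^T y >= c,  y >= 0.

So the dual LP is:
  minimize  8y1 + 4y2 + 21y3
  subject to:
    y1 + 3y3 >= 1
    y2 + 3y3 >= 4
    y1, y2, y3 >= 0

Solving the primal: x* = (3, 4).
  primal value c^T x* = 19.
Solving the dual: y* = (0, 3, 0.3333).
  dual value b^T y* = 19.
Strong duality: c^T x* = b^T y*. Confirmed.

19


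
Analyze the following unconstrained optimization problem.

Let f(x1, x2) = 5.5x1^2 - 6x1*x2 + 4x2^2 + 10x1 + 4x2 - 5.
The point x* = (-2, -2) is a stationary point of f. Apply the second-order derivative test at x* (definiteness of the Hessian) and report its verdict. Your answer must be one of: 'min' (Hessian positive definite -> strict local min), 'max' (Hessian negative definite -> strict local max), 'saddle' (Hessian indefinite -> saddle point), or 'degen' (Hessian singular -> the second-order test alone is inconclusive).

Compute the Hessian H = grad^2 f:
  H = [[11, -6], [-6, 8]]
Verify stationarity: grad f(x*) = H x* + g = (0, 0).
Eigenvalues of H: 3.3153, 15.6847.
Both eigenvalues > 0, so H is positive definite -> x* is a strict local min.

min


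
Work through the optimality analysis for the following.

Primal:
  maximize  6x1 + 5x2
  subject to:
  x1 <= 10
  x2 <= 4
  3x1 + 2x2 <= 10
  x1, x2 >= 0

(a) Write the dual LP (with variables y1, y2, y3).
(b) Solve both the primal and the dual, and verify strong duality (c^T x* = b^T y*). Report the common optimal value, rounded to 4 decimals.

The standard primal-dual pair for 'max c^T x s.t. A x <= b, x >= 0' is:
  Dual:  min b^T y  s.t.  A^T y >= c,  y >= 0.

So the dual LP is:
  minimize  10y1 + 4y2 + 10y3
  subject to:
    y1 + 3y3 >= 6
    y2 + 2y3 >= 5
    y1, y2, y3 >= 0

Solving the primal: x* = (0.6667, 4).
  primal value c^T x* = 24.
Solving the dual: y* = (0, 1, 2).
  dual value b^T y* = 24.
Strong duality: c^T x* = b^T y*. Confirmed.

24


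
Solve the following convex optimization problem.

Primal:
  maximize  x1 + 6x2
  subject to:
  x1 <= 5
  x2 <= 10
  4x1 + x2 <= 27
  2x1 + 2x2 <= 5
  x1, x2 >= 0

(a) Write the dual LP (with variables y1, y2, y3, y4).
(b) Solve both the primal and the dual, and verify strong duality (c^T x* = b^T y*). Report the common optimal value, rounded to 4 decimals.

The standard primal-dual pair for 'max c^T x s.t. A x <= b, x >= 0' is:
  Dual:  min b^T y  s.t.  A^T y >= c,  y >= 0.

So the dual LP is:
  minimize  5y1 + 10y2 + 27y3 + 5y4
  subject to:
    y1 + 4y3 + 2y4 >= 1
    y2 + y3 + 2y4 >= 6
    y1, y2, y3, y4 >= 0

Solving the primal: x* = (0, 2.5).
  primal value c^T x* = 15.
Solving the dual: y* = (0, 0, 0, 3).
  dual value b^T y* = 15.
Strong duality: c^T x* = b^T y*. Confirmed.

15


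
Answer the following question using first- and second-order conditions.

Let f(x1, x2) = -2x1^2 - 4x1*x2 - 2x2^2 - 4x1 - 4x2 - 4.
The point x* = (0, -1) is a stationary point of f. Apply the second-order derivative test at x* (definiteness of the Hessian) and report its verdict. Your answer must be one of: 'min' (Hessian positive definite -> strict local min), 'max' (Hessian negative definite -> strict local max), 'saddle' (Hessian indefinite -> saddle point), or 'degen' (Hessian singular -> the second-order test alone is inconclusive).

Compute the Hessian H = grad^2 f:
  H = [[-4, -4], [-4, -4]]
Verify stationarity: grad f(x*) = H x* + g = (0, 0).
Eigenvalues of H: -8, 0.
H has a zero eigenvalue (singular; negative semidefinite but not definite), so H is neither positive definite, negative definite, nor indefinite. The second-order test alone is inconclusive -> degen.
(Indeed, f is constant along the null direction of H through x*, so x* is not a strict local extremum.)

degen


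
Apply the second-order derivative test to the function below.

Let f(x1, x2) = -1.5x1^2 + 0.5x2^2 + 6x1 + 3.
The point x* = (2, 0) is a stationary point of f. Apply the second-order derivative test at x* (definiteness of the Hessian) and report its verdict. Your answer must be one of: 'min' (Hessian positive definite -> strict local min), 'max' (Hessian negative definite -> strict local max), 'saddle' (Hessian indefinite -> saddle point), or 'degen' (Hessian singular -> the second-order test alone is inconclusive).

Compute the Hessian H = grad^2 f:
  H = [[-3, 0], [0, 1]]
Verify stationarity: grad f(x*) = H x* + g = (0, 0).
Eigenvalues of H: -3, 1.
Eigenvalues have mixed signs, so H is indefinite -> x* is a saddle point.

saddle


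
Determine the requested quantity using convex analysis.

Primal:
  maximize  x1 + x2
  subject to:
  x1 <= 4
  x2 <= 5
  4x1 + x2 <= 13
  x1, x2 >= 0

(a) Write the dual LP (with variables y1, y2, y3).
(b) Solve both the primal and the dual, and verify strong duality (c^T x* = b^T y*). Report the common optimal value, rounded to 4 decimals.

The standard primal-dual pair for 'max c^T x s.t. A x <= b, x >= 0' is:
  Dual:  min b^T y  s.t.  A^T y >= c,  y >= 0.

So the dual LP is:
  minimize  4y1 + 5y2 + 13y3
  subject to:
    y1 + 4y3 >= 1
    y2 + y3 >= 1
    y1, y2, y3 >= 0

Solving the primal: x* = (2, 5).
  primal value c^T x* = 7.
Solving the dual: y* = (0, 0.75, 0.25).
  dual value b^T y* = 7.
Strong duality: c^T x* = b^T y*. Confirmed.

7


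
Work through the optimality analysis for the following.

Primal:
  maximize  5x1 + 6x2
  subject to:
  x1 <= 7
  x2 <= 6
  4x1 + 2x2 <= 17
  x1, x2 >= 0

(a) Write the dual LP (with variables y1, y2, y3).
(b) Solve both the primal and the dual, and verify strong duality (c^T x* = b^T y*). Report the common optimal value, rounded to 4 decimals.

The standard primal-dual pair for 'max c^T x s.t. A x <= b, x >= 0' is:
  Dual:  min b^T y  s.t.  A^T y >= c,  y >= 0.

So the dual LP is:
  minimize  7y1 + 6y2 + 17y3
  subject to:
    y1 + 4y3 >= 5
    y2 + 2y3 >= 6
    y1, y2, y3 >= 0

Solving the primal: x* = (1.25, 6).
  primal value c^T x* = 42.25.
Solving the dual: y* = (0, 3.5, 1.25).
  dual value b^T y* = 42.25.
Strong duality: c^T x* = b^T y*. Confirmed.

42.25


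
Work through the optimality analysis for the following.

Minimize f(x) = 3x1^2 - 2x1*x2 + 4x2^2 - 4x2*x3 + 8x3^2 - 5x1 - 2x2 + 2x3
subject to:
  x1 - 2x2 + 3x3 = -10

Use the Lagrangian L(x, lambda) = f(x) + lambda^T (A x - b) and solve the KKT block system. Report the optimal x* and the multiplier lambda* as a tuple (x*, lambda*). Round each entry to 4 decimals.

Form the Lagrangian:
  L(x, lambda) = (1/2) x^T Q x + c^T x + lambda^T (A x - b)
Stationarity (grad_x L = 0): Q x + c + A^T lambda = 0.
Primal feasibility: A x = b.

This gives the KKT block system:
  [ Q   A^T ] [ x     ]   [-c ]
  [ A    0  ] [ lambda ] = [ b ]

Solving the linear system:
  x*      = (-0.374, 2.1794, -1.7557)
  lambda* = (11.6031)
  f(x*)   = 55.0153

x* = (-0.374, 2.1794, -1.7557), lambda* = (11.6031)


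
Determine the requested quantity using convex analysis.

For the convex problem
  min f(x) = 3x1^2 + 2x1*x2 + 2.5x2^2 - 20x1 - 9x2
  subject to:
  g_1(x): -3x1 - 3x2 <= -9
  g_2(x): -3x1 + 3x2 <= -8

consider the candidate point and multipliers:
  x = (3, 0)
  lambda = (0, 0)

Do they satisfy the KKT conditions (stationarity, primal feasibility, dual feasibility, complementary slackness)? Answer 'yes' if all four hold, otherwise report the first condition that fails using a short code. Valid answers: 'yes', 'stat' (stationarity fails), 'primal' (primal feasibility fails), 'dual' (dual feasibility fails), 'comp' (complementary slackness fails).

Gradient of f: grad f(x) = Q x + c = (-2, -3)
Constraint values g_i(x) = a_i^T x - b_i:
  g_1((3, 0)) = 0
  g_2((3, 0)) = -1
Stationarity residual: grad f(x) + sum_i lambda_i a_i = (-2, -3)
  -> stationarity FAILS
Primal feasibility (all g_i <= 0): OK
Dual feasibility (all lambda_i >= 0): OK
Complementary slackness (lambda_i * g_i(x) = 0 for all i): OK

Verdict: the first failing condition is stationarity -> stat.

stat


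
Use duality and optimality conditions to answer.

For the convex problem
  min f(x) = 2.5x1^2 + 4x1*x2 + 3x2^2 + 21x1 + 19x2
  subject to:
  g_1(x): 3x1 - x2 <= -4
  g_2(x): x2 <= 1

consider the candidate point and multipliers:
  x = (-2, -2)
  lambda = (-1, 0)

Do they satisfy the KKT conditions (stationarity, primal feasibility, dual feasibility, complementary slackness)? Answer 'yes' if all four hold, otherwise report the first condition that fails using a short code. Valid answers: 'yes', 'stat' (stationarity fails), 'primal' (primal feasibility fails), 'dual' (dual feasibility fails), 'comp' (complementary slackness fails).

Gradient of f: grad f(x) = Q x + c = (3, -1)
Constraint values g_i(x) = a_i^T x - b_i:
  g_1((-2, -2)) = 0
  g_2((-2, -2)) = -3
Stationarity residual: grad f(x) + sum_i lambda_i a_i = (0, 0)
  -> stationarity OK
Primal feasibility (all g_i <= 0): OK
Dual feasibility (all lambda_i >= 0): FAILS
Complementary slackness (lambda_i * g_i(x) = 0 for all i): OK

Verdict: the first failing condition is dual_feasibility -> dual.

dual


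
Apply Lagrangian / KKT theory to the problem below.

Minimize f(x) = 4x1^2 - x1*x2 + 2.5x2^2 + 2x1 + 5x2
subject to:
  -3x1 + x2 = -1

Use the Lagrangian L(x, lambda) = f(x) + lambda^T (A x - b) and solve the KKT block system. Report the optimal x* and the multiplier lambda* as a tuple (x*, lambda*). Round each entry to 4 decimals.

Form the Lagrangian:
  L(x, lambda) = (1/2) x^T Q x + c^T x + lambda^T (A x - b)
Stationarity (grad_x L = 0): Q x + c + A^T lambda = 0.
Primal feasibility: A x = b.

This gives the KKT block system:
  [ Q   A^T ] [ x     ]   [-c ]
  [ A    0  ] [ lambda ] = [ b ]

Solving the linear system:
  x*      = (-0.0638, -1.1915)
  lambda* = (0.8936)
  f(x*)   = -2.5957

x* = (-0.0638, -1.1915), lambda* = (0.8936)


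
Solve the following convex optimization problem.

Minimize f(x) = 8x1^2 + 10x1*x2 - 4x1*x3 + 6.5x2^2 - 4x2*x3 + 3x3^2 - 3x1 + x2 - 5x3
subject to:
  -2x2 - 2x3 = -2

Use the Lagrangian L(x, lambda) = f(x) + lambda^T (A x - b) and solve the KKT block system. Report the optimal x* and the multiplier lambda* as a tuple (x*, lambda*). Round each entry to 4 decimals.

Form the Lagrangian:
  L(x, lambda) = (1/2) x^T Q x + c^T x + lambda^T (A x - b)
Stationarity (grad_x L = 0): Q x + c + A^T lambda = 0.
Primal feasibility: A x = b.

This gives the KKT block system:
  [ Q   A^T ] [ x     ]   [-c ]
  [ A    0  ] [ lambda ] = [ b ]

Solving the linear system:
  x*      = (0.5636, -0.1441, 1.1441)
  lambda* = (0.0932)
  f(x*)   = -3.6843

x* = (0.5636, -0.1441, 1.1441), lambda* = (0.0932)


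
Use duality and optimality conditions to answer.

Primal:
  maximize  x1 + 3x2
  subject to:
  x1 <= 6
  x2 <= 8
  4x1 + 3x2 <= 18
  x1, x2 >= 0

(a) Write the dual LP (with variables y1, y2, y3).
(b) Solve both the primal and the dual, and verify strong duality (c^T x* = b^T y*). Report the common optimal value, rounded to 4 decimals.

The standard primal-dual pair for 'max c^T x s.t. A x <= b, x >= 0' is:
  Dual:  min b^T y  s.t.  A^T y >= c,  y >= 0.

So the dual LP is:
  minimize  6y1 + 8y2 + 18y3
  subject to:
    y1 + 4y3 >= 1
    y2 + 3y3 >= 3
    y1, y2, y3 >= 0

Solving the primal: x* = (0, 6).
  primal value c^T x* = 18.
Solving the dual: y* = (0, 0, 1).
  dual value b^T y* = 18.
Strong duality: c^T x* = b^T y*. Confirmed.

18


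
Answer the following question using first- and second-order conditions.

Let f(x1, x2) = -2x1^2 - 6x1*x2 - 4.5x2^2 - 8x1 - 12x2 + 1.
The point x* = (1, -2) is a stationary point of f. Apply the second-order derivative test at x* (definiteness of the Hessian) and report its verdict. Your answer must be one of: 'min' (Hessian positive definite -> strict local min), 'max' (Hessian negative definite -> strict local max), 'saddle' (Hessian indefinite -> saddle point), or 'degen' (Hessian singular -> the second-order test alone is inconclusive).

Compute the Hessian H = grad^2 f:
  H = [[-4, -6], [-6, -9]]
Verify stationarity: grad f(x*) = H x* + g = (0, 0).
Eigenvalues of H: -13, 0.
H has a zero eigenvalue (singular; negative semidefinite but not definite), so H is neither positive definite, negative definite, nor indefinite. The second-order test alone is inconclusive -> degen.
(Indeed, f is constant along the null direction of H through x*, so x* is not a strict local extremum.)

degen


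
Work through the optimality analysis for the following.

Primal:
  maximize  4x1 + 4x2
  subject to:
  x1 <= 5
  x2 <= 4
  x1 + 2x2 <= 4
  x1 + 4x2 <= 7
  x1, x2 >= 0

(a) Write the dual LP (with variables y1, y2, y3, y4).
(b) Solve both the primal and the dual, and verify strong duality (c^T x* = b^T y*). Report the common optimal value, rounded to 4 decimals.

The standard primal-dual pair for 'max c^T x s.t. A x <= b, x >= 0' is:
  Dual:  min b^T y  s.t.  A^T y >= c,  y >= 0.

So the dual LP is:
  minimize  5y1 + 4y2 + 4y3 + 7y4
  subject to:
    y1 + y3 + y4 >= 4
    y2 + 2y3 + 4y4 >= 4
    y1, y2, y3, y4 >= 0

Solving the primal: x* = (4, 0).
  primal value c^T x* = 16.
Solving the dual: y* = (0, 0, 4, 0).
  dual value b^T y* = 16.
Strong duality: c^T x* = b^T y*. Confirmed.

16


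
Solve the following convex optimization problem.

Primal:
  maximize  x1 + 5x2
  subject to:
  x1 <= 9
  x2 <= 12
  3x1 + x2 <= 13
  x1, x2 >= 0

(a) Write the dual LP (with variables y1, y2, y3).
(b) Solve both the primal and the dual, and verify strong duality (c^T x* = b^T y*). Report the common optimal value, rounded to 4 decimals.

The standard primal-dual pair for 'max c^T x s.t. A x <= b, x >= 0' is:
  Dual:  min b^T y  s.t.  A^T y >= c,  y >= 0.

So the dual LP is:
  minimize  9y1 + 12y2 + 13y3
  subject to:
    y1 + 3y3 >= 1
    y2 + y3 >= 5
    y1, y2, y3 >= 0

Solving the primal: x* = (0.3333, 12).
  primal value c^T x* = 60.3333.
Solving the dual: y* = (0, 4.6667, 0.3333).
  dual value b^T y* = 60.3333.
Strong duality: c^T x* = b^T y*. Confirmed.

60.3333


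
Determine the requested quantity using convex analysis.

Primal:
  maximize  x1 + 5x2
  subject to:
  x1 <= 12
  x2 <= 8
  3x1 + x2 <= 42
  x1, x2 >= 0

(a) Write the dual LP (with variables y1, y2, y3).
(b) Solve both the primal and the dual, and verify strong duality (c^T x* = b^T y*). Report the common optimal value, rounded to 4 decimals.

The standard primal-dual pair for 'max c^T x s.t. A x <= b, x >= 0' is:
  Dual:  min b^T y  s.t.  A^T y >= c,  y >= 0.

So the dual LP is:
  minimize  12y1 + 8y2 + 42y3
  subject to:
    y1 + 3y3 >= 1
    y2 + y3 >= 5
    y1, y2, y3 >= 0

Solving the primal: x* = (11.3333, 8).
  primal value c^T x* = 51.3333.
Solving the dual: y* = (0, 4.6667, 0.3333).
  dual value b^T y* = 51.3333.
Strong duality: c^T x* = b^T y*. Confirmed.

51.3333


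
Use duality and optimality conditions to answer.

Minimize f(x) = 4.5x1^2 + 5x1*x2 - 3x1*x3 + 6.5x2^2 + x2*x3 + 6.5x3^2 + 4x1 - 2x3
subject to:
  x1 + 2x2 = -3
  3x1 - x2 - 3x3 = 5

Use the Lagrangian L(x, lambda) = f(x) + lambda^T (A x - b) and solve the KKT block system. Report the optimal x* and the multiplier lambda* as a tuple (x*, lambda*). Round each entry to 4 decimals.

Form the Lagrangian:
  L(x, lambda) = (1/2) x^T Q x + c^T x + lambda^T (A x - b)
Stationarity (grad_x L = 0): Q x + c + A^T lambda = 0.
Primal feasibility: A x = b.

This gives the KKT block system:
  [ Q   A^T ] [ x     ]   [-c ]
  [ A    0  ] [ lambda ] = [ b ]

Solving the linear system:
  x*      = (0.6821, -1.8411, -0.3709)
  lambda* = (8.6623, -3.5695)
  f(x*)   = 23.6523

x* = (0.6821, -1.8411, -0.3709), lambda* = (8.6623, -3.5695)


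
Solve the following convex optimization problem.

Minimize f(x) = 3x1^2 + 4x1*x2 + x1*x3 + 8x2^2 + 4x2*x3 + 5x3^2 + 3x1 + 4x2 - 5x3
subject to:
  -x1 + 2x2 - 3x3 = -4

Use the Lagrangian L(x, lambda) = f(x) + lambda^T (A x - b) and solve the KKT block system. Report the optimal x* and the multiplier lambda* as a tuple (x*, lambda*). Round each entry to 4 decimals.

Form the Lagrangian:
  L(x, lambda) = (1/2) x^T Q x + c^T x + lambda^T (A x - b)
Stationarity (grad_x L = 0): Q x + c + A^T lambda = 0.
Primal feasibility: A x = b.

This gives the KKT block system:
  [ Q   A^T ] [ x     ]   [-c ]
  [ A    0  ] [ lambda ] = [ b ]

Solving the linear system:
  x*      = (-0.1429, -0.5714, 1)
  lambda* = (0.8571)
  f(x*)   = -2.1429

x* = (-0.1429, -0.5714, 1), lambda* = (0.8571)


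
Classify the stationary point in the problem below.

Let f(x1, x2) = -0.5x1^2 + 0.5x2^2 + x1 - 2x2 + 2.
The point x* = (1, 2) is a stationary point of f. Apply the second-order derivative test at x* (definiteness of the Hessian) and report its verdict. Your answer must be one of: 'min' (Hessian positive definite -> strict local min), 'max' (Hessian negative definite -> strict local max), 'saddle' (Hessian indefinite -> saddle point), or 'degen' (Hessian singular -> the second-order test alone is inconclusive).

Compute the Hessian H = grad^2 f:
  H = [[-1, 0], [0, 1]]
Verify stationarity: grad f(x*) = H x* + g = (0, 0).
Eigenvalues of H: -1, 1.
Eigenvalues have mixed signs, so H is indefinite -> x* is a saddle point.

saddle


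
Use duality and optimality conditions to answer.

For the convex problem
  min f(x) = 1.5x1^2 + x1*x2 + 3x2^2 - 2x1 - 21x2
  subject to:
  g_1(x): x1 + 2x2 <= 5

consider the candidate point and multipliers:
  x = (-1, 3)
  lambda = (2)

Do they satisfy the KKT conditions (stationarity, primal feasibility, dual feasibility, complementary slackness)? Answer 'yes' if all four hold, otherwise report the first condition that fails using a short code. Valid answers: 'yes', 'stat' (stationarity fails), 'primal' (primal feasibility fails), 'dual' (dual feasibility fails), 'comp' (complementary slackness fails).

Gradient of f: grad f(x) = Q x + c = (-2, -4)
Constraint values g_i(x) = a_i^T x - b_i:
  g_1((-1, 3)) = 0
Stationarity residual: grad f(x) + sum_i lambda_i a_i = (0, 0)
  -> stationarity OK
Primal feasibility (all g_i <= 0): OK
Dual feasibility (all lambda_i >= 0): OK
Complementary slackness (lambda_i * g_i(x) = 0 for all i): OK

Verdict: yes, KKT holds.

yes


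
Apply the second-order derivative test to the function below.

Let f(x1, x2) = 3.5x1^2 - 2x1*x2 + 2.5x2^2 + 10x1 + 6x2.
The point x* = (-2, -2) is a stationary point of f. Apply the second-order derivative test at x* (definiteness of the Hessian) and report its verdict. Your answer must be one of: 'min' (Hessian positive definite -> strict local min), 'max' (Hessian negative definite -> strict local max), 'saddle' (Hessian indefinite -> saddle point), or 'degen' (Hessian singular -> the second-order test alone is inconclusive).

Compute the Hessian H = grad^2 f:
  H = [[7, -2], [-2, 5]]
Verify stationarity: grad f(x*) = H x* + g = (0, 0).
Eigenvalues of H: 3.7639, 8.2361.
Both eigenvalues > 0, so H is positive definite -> x* is a strict local min.

min


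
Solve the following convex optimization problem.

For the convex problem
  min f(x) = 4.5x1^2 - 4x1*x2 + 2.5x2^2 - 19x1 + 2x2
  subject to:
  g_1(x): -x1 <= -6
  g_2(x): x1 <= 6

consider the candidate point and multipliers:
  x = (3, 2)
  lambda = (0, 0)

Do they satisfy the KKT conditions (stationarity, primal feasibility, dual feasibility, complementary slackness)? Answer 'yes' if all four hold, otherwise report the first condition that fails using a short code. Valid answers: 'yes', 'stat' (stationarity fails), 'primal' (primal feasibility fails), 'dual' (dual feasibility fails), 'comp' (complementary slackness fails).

Gradient of f: grad f(x) = Q x + c = (0, 0)
Constraint values g_i(x) = a_i^T x - b_i:
  g_1((3, 2)) = 3
  g_2((3, 2)) = -3
Stationarity residual: grad f(x) + sum_i lambda_i a_i = (0, 0)
  -> stationarity OK
Primal feasibility (all g_i <= 0): FAILS
Dual feasibility (all lambda_i >= 0): OK
Complementary slackness (lambda_i * g_i(x) = 0 for all i): OK

Verdict: the first failing condition is primal_feasibility -> primal.

primal


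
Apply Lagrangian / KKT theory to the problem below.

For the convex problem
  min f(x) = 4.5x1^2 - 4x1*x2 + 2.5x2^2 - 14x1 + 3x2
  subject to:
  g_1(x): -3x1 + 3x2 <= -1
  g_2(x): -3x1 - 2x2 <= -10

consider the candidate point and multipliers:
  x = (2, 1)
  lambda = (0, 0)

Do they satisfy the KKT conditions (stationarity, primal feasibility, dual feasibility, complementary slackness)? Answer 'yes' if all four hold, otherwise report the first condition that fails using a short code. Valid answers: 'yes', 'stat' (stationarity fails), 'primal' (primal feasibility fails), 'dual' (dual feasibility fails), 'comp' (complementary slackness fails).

Gradient of f: grad f(x) = Q x + c = (0, 0)
Constraint values g_i(x) = a_i^T x - b_i:
  g_1((2, 1)) = -2
  g_2((2, 1)) = 2
Stationarity residual: grad f(x) + sum_i lambda_i a_i = (0, 0)
  -> stationarity OK
Primal feasibility (all g_i <= 0): FAILS
Dual feasibility (all lambda_i >= 0): OK
Complementary slackness (lambda_i * g_i(x) = 0 for all i): OK

Verdict: the first failing condition is primal_feasibility -> primal.

primal


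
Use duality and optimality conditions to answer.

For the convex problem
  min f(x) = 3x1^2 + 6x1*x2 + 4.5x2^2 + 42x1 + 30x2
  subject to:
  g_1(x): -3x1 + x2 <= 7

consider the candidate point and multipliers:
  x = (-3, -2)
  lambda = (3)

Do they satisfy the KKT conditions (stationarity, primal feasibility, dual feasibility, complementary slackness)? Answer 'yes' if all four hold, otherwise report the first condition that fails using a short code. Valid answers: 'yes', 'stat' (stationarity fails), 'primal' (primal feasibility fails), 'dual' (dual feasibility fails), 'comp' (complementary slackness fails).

Gradient of f: grad f(x) = Q x + c = (12, -6)
Constraint values g_i(x) = a_i^T x - b_i:
  g_1((-3, -2)) = 0
Stationarity residual: grad f(x) + sum_i lambda_i a_i = (3, -3)
  -> stationarity FAILS
Primal feasibility (all g_i <= 0): OK
Dual feasibility (all lambda_i >= 0): OK
Complementary slackness (lambda_i * g_i(x) = 0 for all i): OK

Verdict: the first failing condition is stationarity -> stat.

stat


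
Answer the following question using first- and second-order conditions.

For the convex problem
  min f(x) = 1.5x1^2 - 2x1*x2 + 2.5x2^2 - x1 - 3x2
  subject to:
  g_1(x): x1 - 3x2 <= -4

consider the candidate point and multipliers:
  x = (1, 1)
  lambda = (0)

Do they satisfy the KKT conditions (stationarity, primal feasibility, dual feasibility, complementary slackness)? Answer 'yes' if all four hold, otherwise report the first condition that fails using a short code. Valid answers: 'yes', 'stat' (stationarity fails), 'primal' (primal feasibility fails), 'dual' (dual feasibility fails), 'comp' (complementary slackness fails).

Gradient of f: grad f(x) = Q x + c = (0, 0)
Constraint values g_i(x) = a_i^T x - b_i:
  g_1((1, 1)) = 2
Stationarity residual: grad f(x) + sum_i lambda_i a_i = (0, 0)
  -> stationarity OK
Primal feasibility (all g_i <= 0): FAILS
Dual feasibility (all lambda_i >= 0): OK
Complementary slackness (lambda_i * g_i(x) = 0 for all i): OK

Verdict: the first failing condition is primal_feasibility -> primal.

primal


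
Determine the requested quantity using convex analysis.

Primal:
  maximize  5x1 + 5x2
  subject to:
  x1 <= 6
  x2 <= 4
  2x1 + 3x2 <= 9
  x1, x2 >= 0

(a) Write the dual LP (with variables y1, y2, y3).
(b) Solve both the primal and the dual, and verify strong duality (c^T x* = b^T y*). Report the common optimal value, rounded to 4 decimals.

The standard primal-dual pair for 'max c^T x s.t. A x <= b, x >= 0' is:
  Dual:  min b^T y  s.t.  A^T y >= c,  y >= 0.

So the dual LP is:
  minimize  6y1 + 4y2 + 9y3
  subject to:
    y1 + 2y3 >= 5
    y2 + 3y3 >= 5
    y1, y2, y3 >= 0

Solving the primal: x* = (4.5, 0).
  primal value c^T x* = 22.5.
Solving the dual: y* = (0, 0, 2.5).
  dual value b^T y* = 22.5.
Strong duality: c^T x* = b^T y*. Confirmed.

22.5


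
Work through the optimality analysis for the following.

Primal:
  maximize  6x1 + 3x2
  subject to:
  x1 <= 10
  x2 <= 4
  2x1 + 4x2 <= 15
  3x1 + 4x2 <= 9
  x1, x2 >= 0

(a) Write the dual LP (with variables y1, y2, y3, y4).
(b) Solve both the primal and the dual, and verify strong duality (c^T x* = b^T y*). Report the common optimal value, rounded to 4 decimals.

The standard primal-dual pair for 'max c^T x s.t. A x <= b, x >= 0' is:
  Dual:  min b^T y  s.t.  A^T y >= c,  y >= 0.

So the dual LP is:
  minimize  10y1 + 4y2 + 15y3 + 9y4
  subject to:
    y1 + 2y3 + 3y4 >= 6
    y2 + 4y3 + 4y4 >= 3
    y1, y2, y3, y4 >= 0

Solving the primal: x* = (3, 0).
  primal value c^T x* = 18.
Solving the dual: y* = (0, 0, 0, 2).
  dual value b^T y* = 18.
Strong duality: c^T x* = b^T y*. Confirmed.

18


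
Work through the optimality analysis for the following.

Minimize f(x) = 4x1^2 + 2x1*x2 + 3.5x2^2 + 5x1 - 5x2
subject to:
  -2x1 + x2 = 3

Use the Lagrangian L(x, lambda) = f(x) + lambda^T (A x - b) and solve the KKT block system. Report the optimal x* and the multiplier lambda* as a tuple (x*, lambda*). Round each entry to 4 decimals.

Form the Lagrangian:
  L(x, lambda) = (1/2) x^T Q x + c^T x + lambda^T (A x - b)
Stationarity (grad_x L = 0): Q x + c + A^T lambda = 0.
Primal feasibility: A x = b.

This gives the KKT block system:
  [ Q   A^T ] [ x     ]   [-c ]
  [ A    0  ] [ lambda ] = [ b ]

Solving the linear system:
  x*      = (-0.9773, 1.0455)
  lambda* = (-0.3636)
  f(x*)   = -4.5114

x* = (-0.9773, 1.0455), lambda* = (-0.3636)


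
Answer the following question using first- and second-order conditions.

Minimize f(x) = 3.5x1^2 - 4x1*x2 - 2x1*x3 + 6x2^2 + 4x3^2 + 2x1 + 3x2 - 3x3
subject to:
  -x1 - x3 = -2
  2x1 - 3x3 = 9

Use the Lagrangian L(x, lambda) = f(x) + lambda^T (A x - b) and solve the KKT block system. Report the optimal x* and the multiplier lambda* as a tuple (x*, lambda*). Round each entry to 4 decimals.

Form the Lagrangian:
  L(x, lambda) = (1/2) x^T Q x + c^T x + lambda^T (A x - b)
Stationarity (grad_x L = 0): Q x + c + A^T lambda = 0.
Primal feasibility: A x = b.

This gives the KKT block system:
  [ Q   A^T ] [ x     ]   [-c ]
  [ A    0  ] [ lambda ] = [ b ]

Solving the linear system:
  x*      = (3, 0.75, -1)
  lambda* = (6.4, -7.8)
  f(x*)   = 47.125

x* = (3, 0.75, -1), lambda* = (6.4, -7.8)


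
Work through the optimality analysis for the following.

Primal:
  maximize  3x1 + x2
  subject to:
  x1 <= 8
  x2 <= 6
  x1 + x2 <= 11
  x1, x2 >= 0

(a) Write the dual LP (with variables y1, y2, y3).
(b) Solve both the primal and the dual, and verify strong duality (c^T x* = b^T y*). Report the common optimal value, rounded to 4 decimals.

The standard primal-dual pair for 'max c^T x s.t. A x <= b, x >= 0' is:
  Dual:  min b^T y  s.t.  A^T y >= c,  y >= 0.

So the dual LP is:
  minimize  8y1 + 6y2 + 11y3
  subject to:
    y1 + y3 >= 3
    y2 + y3 >= 1
    y1, y2, y3 >= 0

Solving the primal: x* = (8, 3).
  primal value c^T x* = 27.
Solving the dual: y* = (2, 0, 1).
  dual value b^T y* = 27.
Strong duality: c^T x* = b^T y*. Confirmed.

27


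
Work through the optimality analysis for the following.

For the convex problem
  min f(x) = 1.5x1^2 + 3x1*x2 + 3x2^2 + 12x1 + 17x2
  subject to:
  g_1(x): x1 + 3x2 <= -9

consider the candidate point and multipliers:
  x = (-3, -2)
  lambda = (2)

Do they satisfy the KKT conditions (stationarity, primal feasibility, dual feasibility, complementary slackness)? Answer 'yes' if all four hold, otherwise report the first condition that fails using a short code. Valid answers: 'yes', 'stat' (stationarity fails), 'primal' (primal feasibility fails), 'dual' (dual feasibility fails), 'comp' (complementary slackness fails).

Gradient of f: grad f(x) = Q x + c = (-3, -4)
Constraint values g_i(x) = a_i^T x - b_i:
  g_1((-3, -2)) = 0
Stationarity residual: grad f(x) + sum_i lambda_i a_i = (-1, 2)
  -> stationarity FAILS
Primal feasibility (all g_i <= 0): OK
Dual feasibility (all lambda_i >= 0): OK
Complementary slackness (lambda_i * g_i(x) = 0 for all i): OK

Verdict: the first failing condition is stationarity -> stat.

stat


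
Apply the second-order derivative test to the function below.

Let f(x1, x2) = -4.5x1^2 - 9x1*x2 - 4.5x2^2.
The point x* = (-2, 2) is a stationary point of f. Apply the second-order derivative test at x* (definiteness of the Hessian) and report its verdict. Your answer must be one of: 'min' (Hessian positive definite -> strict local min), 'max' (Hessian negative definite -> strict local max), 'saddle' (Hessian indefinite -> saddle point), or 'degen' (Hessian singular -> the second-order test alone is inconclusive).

Compute the Hessian H = grad^2 f:
  H = [[-9, -9], [-9, -9]]
Verify stationarity: grad f(x*) = H x* + g = (0, 0).
Eigenvalues of H: -18, 0.
H has a zero eigenvalue (singular; negative semidefinite but not definite), so H is neither positive definite, negative definite, nor indefinite. The second-order test alone is inconclusive -> degen.
(Indeed, f is constant along the null direction of H through x*, so x* is not a strict local extremum.)

degen


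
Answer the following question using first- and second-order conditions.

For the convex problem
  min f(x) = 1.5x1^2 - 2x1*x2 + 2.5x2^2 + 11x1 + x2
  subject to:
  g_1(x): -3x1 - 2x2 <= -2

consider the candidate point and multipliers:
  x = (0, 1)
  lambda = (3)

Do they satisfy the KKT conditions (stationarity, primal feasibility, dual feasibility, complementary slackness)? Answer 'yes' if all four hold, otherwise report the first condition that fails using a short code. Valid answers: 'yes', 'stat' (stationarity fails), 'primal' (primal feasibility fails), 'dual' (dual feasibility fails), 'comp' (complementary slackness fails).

Gradient of f: grad f(x) = Q x + c = (9, 6)
Constraint values g_i(x) = a_i^T x - b_i:
  g_1((0, 1)) = 0
Stationarity residual: grad f(x) + sum_i lambda_i a_i = (0, 0)
  -> stationarity OK
Primal feasibility (all g_i <= 0): OK
Dual feasibility (all lambda_i >= 0): OK
Complementary slackness (lambda_i * g_i(x) = 0 for all i): OK

Verdict: yes, KKT holds.

yes


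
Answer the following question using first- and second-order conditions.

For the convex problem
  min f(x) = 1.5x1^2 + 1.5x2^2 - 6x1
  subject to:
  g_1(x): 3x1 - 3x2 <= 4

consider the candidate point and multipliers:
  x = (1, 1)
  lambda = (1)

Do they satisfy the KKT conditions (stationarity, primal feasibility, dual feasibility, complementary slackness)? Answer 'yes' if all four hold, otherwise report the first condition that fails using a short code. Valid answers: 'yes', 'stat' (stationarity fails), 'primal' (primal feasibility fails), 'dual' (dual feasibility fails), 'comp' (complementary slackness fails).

Gradient of f: grad f(x) = Q x + c = (-3, 3)
Constraint values g_i(x) = a_i^T x - b_i:
  g_1((1, 1)) = -4
Stationarity residual: grad f(x) + sum_i lambda_i a_i = (0, 0)
  -> stationarity OK
Primal feasibility (all g_i <= 0): OK
Dual feasibility (all lambda_i >= 0): OK
Complementary slackness (lambda_i * g_i(x) = 0 for all i): FAILS

Verdict: the first failing condition is complementary_slackness -> comp.

comp


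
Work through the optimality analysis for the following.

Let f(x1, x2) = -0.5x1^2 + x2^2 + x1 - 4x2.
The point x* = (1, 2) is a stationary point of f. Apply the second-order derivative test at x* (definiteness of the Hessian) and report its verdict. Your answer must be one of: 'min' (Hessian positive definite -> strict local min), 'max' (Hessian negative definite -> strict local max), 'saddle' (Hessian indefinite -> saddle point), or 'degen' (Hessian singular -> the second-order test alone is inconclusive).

Compute the Hessian H = grad^2 f:
  H = [[-1, 0], [0, 2]]
Verify stationarity: grad f(x*) = H x* + g = (0, 0).
Eigenvalues of H: -1, 2.
Eigenvalues have mixed signs, so H is indefinite -> x* is a saddle point.

saddle


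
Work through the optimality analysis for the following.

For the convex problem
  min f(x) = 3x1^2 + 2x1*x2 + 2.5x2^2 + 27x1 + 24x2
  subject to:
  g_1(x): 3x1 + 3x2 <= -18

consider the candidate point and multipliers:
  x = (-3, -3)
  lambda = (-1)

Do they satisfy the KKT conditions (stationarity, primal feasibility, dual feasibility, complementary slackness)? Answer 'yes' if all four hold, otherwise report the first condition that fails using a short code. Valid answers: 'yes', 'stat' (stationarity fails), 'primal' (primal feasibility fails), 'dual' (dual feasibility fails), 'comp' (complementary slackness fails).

Gradient of f: grad f(x) = Q x + c = (3, 3)
Constraint values g_i(x) = a_i^T x - b_i:
  g_1((-3, -3)) = 0
Stationarity residual: grad f(x) + sum_i lambda_i a_i = (0, 0)
  -> stationarity OK
Primal feasibility (all g_i <= 0): OK
Dual feasibility (all lambda_i >= 0): FAILS
Complementary slackness (lambda_i * g_i(x) = 0 for all i): OK

Verdict: the first failing condition is dual_feasibility -> dual.

dual


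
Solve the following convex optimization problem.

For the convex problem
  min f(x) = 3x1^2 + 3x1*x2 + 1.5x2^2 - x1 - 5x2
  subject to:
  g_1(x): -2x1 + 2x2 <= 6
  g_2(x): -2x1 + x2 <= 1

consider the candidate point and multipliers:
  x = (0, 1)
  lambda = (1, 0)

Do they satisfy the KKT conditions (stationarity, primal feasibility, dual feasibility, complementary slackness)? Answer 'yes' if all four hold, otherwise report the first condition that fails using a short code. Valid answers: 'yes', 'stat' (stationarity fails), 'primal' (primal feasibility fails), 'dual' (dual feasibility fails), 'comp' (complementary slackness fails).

Gradient of f: grad f(x) = Q x + c = (2, -2)
Constraint values g_i(x) = a_i^T x - b_i:
  g_1((0, 1)) = -4
  g_2((0, 1)) = 0
Stationarity residual: grad f(x) + sum_i lambda_i a_i = (0, 0)
  -> stationarity OK
Primal feasibility (all g_i <= 0): OK
Dual feasibility (all lambda_i >= 0): OK
Complementary slackness (lambda_i * g_i(x) = 0 for all i): FAILS

Verdict: the first failing condition is complementary_slackness -> comp.

comp


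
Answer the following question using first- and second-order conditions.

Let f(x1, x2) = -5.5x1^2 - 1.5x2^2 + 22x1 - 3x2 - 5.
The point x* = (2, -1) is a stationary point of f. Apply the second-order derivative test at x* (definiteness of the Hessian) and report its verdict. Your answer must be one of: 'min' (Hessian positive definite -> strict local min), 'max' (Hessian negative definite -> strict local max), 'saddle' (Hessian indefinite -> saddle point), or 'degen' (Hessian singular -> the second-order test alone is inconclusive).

Compute the Hessian H = grad^2 f:
  H = [[-11, 0], [0, -3]]
Verify stationarity: grad f(x*) = H x* + g = (0, 0).
Eigenvalues of H: -11, -3.
Both eigenvalues < 0, so H is negative definite -> x* is a strict local max.

max


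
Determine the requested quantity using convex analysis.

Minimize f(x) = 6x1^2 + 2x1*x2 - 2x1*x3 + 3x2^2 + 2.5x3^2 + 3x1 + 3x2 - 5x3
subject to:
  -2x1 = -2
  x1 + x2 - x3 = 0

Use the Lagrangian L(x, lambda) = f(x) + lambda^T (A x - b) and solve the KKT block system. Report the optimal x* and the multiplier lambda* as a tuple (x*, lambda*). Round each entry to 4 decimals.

Form the Lagrangian:
  L(x, lambda) = (1/2) x^T Q x + c^T x + lambda^T (A x - b)
Stationarity (grad_x L = 0): Q x + c + A^T lambda = 0.
Primal feasibility: A x = b.

This gives the KKT block system:
  [ Q   A^T ] [ x     ]   [-c ]
  [ A    0  ] [ lambda ] = [ b ]

Solving the linear system:
  x*      = (1, -0.2727, 0.7273)
  lambda* = (4.8182, -3.3636)
  f(x*)   = 4.0909

x* = (1, -0.2727, 0.7273), lambda* = (4.8182, -3.3636)


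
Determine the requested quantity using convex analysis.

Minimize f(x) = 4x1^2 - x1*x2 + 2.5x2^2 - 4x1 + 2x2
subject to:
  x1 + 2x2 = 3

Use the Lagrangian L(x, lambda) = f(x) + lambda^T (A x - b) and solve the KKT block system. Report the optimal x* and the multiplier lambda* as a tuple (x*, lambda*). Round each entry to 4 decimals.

Form the Lagrangian:
  L(x, lambda) = (1/2) x^T Q x + c^T x + lambda^T (A x - b)
Stationarity (grad_x L = 0): Q x + c + A^T lambda = 0.
Primal feasibility: A x = b.

This gives the KKT block system:
  [ Q   A^T ] [ x     ]   [-c ]
  [ A    0  ] [ lambda ] = [ b ]

Solving the linear system:
  x*      = (1, 1)
  lambda* = (-3)
  f(x*)   = 3.5

x* = (1, 1), lambda* = (-3)


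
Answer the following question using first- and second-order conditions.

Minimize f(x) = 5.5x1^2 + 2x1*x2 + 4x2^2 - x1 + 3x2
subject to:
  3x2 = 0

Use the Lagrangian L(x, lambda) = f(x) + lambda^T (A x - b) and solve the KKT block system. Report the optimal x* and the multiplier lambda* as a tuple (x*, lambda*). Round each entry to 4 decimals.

Form the Lagrangian:
  L(x, lambda) = (1/2) x^T Q x + c^T x + lambda^T (A x - b)
Stationarity (grad_x L = 0): Q x + c + A^T lambda = 0.
Primal feasibility: A x = b.

This gives the KKT block system:
  [ Q   A^T ] [ x     ]   [-c ]
  [ A    0  ] [ lambda ] = [ b ]

Solving the linear system:
  x*      = (0.0909, 0)
  lambda* = (-1.0606)
  f(x*)   = -0.0455

x* = (0.0909, 0), lambda* = (-1.0606)


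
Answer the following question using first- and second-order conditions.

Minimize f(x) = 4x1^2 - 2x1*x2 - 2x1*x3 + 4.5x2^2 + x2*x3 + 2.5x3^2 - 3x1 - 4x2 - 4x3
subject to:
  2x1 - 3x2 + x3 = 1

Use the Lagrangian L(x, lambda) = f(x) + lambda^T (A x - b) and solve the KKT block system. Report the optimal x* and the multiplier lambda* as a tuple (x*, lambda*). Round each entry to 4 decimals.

Form the Lagrangian:
  L(x, lambda) = (1/2) x^T Q x + c^T x + lambda^T (A x - b)
Stationarity (grad_x L = 0): Q x + c + A^T lambda = 0.
Primal feasibility: A x = b.

This gives the KKT block system:
  [ Q   A^T ] [ x     ]   [-c ]
  [ A    0  ] [ lambda ] = [ b ]

Solving the linear system:
  x*      = (0.75, 0.5, 1)
  lambda* = (0)
  f(x*)   = -4.125

x* = (0.75, 0.5, 1), lambda* = (0)


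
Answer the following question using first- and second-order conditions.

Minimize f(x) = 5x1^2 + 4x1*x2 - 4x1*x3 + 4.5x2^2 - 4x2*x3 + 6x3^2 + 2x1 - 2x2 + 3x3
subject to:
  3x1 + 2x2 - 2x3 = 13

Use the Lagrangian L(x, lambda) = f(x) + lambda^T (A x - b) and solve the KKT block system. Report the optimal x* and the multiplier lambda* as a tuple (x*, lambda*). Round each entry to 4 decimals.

Form the Lagrangian:
  L(x, lambda) = (1/2) x^T Q x + c^T x + lambda^T (A x - b)
Stationarity (grad_x L = 0): Q x + c + A^T lambda = 0.
Primal feasibility: A x = b.

This gives the KKT block system:
  [ Q   A^T ] [ x     ]   [-c ]
  [ A    0  ] [ lambda ] = [ b ]

Solving the linear system:
  x*      = (2.6878, 1.442, -1.0262)
  lambda* = (-12.9171)
  f(x*)   = 83.6678

x* = (2.6878, 1.442, -1.0262), lambda* = (-12.9171)


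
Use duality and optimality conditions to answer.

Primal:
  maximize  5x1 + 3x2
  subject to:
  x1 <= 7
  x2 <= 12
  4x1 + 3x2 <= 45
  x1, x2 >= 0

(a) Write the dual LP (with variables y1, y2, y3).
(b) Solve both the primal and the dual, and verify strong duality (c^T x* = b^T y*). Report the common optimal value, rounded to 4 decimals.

The standard primal-dual pair for 'max c^T x s.t. A x <= b, x >= 0' is:
  Dual:  min b^T y  s.t.  A^T y >= c,  y >= 0.

So the dual LP is:
  minimize  7y1 + 12y2 + 45y3
  subject to:
    y1 + 4y3 >= 5
    y2 + 3y3 >= 3
    y1, y2, y3 >= 0

Solving the primal: x* = (7, 5.6667).
  primal value c^T x* = 52.
Solving the dual: y* = (1, 0, 1).
  dual value b^T y* = 52.
Strong duality: c^T x* = b^T y*. Confirmed.

52


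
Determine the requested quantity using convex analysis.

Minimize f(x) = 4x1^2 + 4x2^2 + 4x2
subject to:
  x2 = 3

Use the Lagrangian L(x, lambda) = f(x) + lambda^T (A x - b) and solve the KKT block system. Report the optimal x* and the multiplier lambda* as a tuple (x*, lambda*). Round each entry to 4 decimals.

Form the Lagrangian:
  L(x, lambda) = (1/2) x^T Q x + c^T x + lambda^T (A x - b)
Stationarity (grad_x L = 0): Q x + c + A^T lambda = 0.
Primal feasibility: A x = b.

This gives the KKT block system:
  [ Q   A^T ] [ x     ]   [-c ]
  [ A    0  ] [ lambda ] = [ b ]

Solving the linear system:
  x*      = (0, 3)
  lambda* = (-28)
  f(x*)   = 48

x* = (0, 3), lambda* = (-28)
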